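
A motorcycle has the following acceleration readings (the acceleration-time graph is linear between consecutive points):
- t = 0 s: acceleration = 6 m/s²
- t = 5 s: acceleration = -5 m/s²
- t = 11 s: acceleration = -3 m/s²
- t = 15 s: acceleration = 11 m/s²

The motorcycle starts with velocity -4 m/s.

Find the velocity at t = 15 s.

-9.5 m/s

Δv equals the area under the a-t graph; then v = v₀ + Δv.
0–5 s: ½(6 + -5)(5) = 2.5 m/s
5–11 s: ½(-5 + -3)(6) = -24 m/s
11–15 s: ½(-3 + 11)(4) = 16 m/s
Δv = -5.5 m/s, so v(15) = -4 + (-5.5) = -9.5 m/s.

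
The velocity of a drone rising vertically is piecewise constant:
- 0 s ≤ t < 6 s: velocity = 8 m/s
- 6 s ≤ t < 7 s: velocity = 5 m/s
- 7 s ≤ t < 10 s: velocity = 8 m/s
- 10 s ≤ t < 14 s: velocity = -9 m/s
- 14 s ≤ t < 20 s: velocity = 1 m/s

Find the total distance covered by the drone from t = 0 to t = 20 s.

Total distance travelled is ∫|v| dt — sum the magnitudes of each area piece.
0–6 s: |8| × 6 = 48 m
6–7 s: |5| × 1 = 5 m
7–10 s: |8| × 3 = 24 m
10–14 s: |-9| × 4 = 36 m
14–20 s: |1| × 6 = 6 m
Total distance = 119 m

119 m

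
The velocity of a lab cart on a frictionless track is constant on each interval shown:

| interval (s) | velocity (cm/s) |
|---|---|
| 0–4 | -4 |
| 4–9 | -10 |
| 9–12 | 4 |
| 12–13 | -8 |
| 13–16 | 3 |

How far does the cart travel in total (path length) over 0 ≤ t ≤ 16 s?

Total distance travelled is ∫|v| dt — sum the magnitudes of each area piece.
0–4 s: |-4| × 4 = 16 cm
4–9 s: |-10| × 5 = 50 cm
9–12 s: |4| × 3 = 12 cm
12–13 s: |-8| × 1 = 8 cm
13–16 s: |3| × 3 = 9 cm
Total distance = 95 cm

95 cm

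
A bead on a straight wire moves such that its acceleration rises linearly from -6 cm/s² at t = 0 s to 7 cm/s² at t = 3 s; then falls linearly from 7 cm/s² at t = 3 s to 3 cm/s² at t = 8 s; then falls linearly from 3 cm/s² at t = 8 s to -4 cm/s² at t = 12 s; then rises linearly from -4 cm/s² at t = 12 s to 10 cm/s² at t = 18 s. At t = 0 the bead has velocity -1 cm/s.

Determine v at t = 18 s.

Δv equals the area under the a-t graph; then v = v₀ + Δv.
0–3 s: ½(-6 + 7)(3) = 1.5 cm/s
3–8 s: ½(7 + 3)(5) = 25 cm/s
8–12 s: ½(3 + -4)(4) = -2 cm/s
12–18 s: ½(-4 + 10)(6) = 18 cm/s
Δv = 42.5 cm/s, so v(18) = -1 + (42.5) = 41.5 cm/s.

41.5 cm/s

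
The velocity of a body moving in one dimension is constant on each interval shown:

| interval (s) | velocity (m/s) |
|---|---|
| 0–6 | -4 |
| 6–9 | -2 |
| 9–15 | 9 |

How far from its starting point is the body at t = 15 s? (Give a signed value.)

Displacement is the signed area under the v-t curve.
0–6 s: -4 × 6 = -24 m
6–9 s: -2 × 3 = -6 m
9–15 s: 9 × 6 = 54 m
Net displacement = 24 m

24 m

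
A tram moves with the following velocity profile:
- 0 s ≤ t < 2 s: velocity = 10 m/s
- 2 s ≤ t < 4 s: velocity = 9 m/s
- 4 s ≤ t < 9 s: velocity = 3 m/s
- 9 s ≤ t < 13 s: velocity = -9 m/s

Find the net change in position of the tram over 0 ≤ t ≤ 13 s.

17 m

Net displacement equals the area under the velocity-time graph (areas below the axis count negative).
0–2 s: 10 × 2 = 20 m
2–4 s: 9 × 2 = 18 m
4–9 s: 3 × 5 = 15 m
9–13 s: -9 × 4 = -36 m
Net displacement = 17 m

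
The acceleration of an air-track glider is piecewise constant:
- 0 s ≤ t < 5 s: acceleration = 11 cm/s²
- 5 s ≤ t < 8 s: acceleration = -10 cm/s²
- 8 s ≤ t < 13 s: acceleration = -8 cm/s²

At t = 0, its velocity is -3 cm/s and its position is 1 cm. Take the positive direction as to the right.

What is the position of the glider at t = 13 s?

244.5 cm

On each constant-a segment, Δv = aΔt and Δx = v₀Δt + ½aΔt²; chain segment to segment.
0–5 s: v starts -3 cm/s; Δx = -3·5 + ½·11·5² = 122.5 cm; v ends 52 cm/s.
5–8 s: v starts 52 cm/s; Δx = 52·3 + ½·-10·3² = 111 cm; v ends 22 cm/s.
8–13 s: v starts 22 cm/s; Δx = 22·5 + ½·-8·5² = 10 cm; v ends -18 cm/s.
x(13) = 1 + Σ Δx = 244.5 cm.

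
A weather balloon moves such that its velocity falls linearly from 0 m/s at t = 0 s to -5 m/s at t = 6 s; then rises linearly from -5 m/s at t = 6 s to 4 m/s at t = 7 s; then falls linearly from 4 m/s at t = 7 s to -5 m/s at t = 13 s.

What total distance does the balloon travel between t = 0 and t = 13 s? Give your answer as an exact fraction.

557/18 m

Total distance travelled is ∫|v| dt — sum the magnitudes of each area piece.
0–6 s: |½(0 + -5)(6)| = 15 m
6–7 s: v = 0 at t = 59/9 s; triangle areas 25/18 + 8/9 = 41/18 m
7–13 s: v = 0 at t = 29/3 s; triangle areas 16/3 + 25/3 = 41/3 m
Total distance = 557/18 m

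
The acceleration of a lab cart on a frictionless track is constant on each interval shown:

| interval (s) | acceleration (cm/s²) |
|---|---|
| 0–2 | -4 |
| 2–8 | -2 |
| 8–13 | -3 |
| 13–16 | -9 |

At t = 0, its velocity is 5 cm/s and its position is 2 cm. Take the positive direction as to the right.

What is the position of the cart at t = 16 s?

-293 cm

On each constant-a segment, Δv = aΔt and Δx = v₀Δt + ½aΔt²; chain segment to segment.
0–2 s: v starts 5 cm/s; Δx = 5·2 + ½·-4·2² = 2 cm; v ends -3 cm/s.
2–8 s: v starts -3 cm/s; Δx = -3·6 + ½·-2·6² = -54 cm; v ends -15 cm/s.
8–13 s: v starts -15 cm/s; Δx = -15·5 + ½·-3·5² = -112.5 cm; v ends -30 cm/s.
13–16 s: v starts -30 cm/s; Δx = -30·3 + ½·-9·3² = -130.5 cm; v ends -57 cm/s.
x(16) = 2 + Σ Δx = -293 cm.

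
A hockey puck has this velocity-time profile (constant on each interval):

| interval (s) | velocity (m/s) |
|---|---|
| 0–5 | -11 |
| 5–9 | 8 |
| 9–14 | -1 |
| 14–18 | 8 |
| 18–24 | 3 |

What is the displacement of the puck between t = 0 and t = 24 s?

Net displacement equals the area under the velocity-time graph (areas below the axis count negative).
0–5 s: -11 × 5 = -55 m
5–9 s: 8 × 4 = 32 m
9–14 s: -1 × 5 = -5 m
14–18 s: 8 × 4 = 32 m
18–24 s: 3 × 6 = 18 m
Net displacement = 22 m

22 m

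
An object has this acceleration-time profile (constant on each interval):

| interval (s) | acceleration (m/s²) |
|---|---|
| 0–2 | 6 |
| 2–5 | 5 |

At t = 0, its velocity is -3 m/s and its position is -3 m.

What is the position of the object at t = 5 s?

52.5 m

On each constant-a segment, Δv = aΔt and Δx = v₀Δt + ½aΔt²; chain segment to segment.
0–2 s: v starts -3 m/s; Δx = -3·2 + ½·6·2² = 6 m; v ends 9 m/s.
2–5 s: v starts 9 m/s; Δx = 9·3 + ½·5·3² = 49.5 m; v ends 24 m/s.
x(5) = -3 + Σ Δx = 52.5 m.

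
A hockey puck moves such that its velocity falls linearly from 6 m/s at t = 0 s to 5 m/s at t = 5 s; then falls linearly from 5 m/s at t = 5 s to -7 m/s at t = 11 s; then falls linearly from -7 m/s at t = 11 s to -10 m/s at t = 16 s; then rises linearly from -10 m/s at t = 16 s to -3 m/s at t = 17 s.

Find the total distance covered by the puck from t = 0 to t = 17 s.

Total distance travelled is ∫|v| dt — sum the magnitudes of each area piece.
0–5 s: |½(6 + 5)(5)| = 27.5 m
5–11 s: v = 0 at t = 7.5 s; triangle areas 6.25 + 12.25 = 18.5 m
11–16 s: |½(-7 + -10)(5)| = 42.5 m
16–17 s: |½(-10 + -3)(1)| = 6.5 m
Total distance = 95 m

95 m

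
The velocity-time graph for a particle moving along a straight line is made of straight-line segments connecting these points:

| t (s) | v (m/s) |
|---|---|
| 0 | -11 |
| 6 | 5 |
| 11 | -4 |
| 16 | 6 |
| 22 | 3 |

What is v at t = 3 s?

-3 m/s

On 0–6 s the graph is linear from -11 to 5 m/s: v(3) = -11 + (5 − -11)·(3 − 0)/(6 − 0) = -3 m/s.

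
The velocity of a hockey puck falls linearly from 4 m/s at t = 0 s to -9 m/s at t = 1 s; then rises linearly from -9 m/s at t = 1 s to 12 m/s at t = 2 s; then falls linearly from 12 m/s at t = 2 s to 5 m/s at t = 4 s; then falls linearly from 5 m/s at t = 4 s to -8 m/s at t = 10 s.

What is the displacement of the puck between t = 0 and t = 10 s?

7 m

Displacement is the signed area under the v-t curve.
0–1 s: ½(4 + -9)(1) = -2.5 m
1–2 s: ½(-9 + 12)(1) = 1.5 m
2–4 s: ½(12 + 5)(2) = 17 m
4–10 s: ½(5 + -8)(6) = -9 m
Net displacement = 7 m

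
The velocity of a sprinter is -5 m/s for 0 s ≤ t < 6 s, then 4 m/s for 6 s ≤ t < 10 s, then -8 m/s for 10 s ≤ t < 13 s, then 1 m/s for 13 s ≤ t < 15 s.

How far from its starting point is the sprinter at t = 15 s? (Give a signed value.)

-36 m

Net displacement equals the area under the velocity-time graph (areas below the axis count negative).
0–6 s: -5 × 6 = -30 m
6–10 s: 4 × 4 = 16 m
10–13 s: -8 × 3 = -24 m
13–15 s: 1 × 2 = 2 m
Net displacement = -36 m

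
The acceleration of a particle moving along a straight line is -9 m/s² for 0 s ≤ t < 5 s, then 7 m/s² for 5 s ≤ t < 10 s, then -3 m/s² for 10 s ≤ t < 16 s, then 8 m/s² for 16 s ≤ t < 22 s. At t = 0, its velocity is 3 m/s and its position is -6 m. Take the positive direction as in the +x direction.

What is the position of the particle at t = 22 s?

On each constant-a segment, Δv = aΔt and Δx = v₀Δt + ½aΔt²; chain segment to segment.
0–5 s: v starts 3 m/s; Δx = 3·5 + ½·-9·5² = -97.5 m; v ends -42 m/s.
5–10 s: v starts -42 m/s; Δx = -42·5 + ½·7·5² = -122.5 m; v ends -7 m/s.
10–16 s: v starts -7 m/s; Δx = -7·6 + ½·-3·6² = -96 m; v ends -25 m/s.
16–22 s: v starts -25 m/s; Δx = -25·6 + ½·8·6² = -6 m; v ends 23 m/s.
x(22) = -6 + Σ Δx = -328 m.

-328 m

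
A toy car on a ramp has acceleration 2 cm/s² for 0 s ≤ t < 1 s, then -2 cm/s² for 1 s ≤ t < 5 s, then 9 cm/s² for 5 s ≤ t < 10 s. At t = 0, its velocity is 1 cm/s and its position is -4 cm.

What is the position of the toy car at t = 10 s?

81.5 cm

On each constant-a segment, Δv = aΔt and Δx = v₀Δt + ½aΔt²; chain segment to segment.
0–1 s: v starts 1 cm/s; Δx = 1·1 + ½·2·1² = 2 cm; v ends 3 cm/s.
1–5 s: v starts 3 cm/s; Δx = 3·4 + ½·-2·4² = -4 cm; v ends -5 cm/s.
5–10 s: v starts -5 cm/s; Δx = -5·5 + ½·9·5² = 87.5 cm; v ends 40 cm/s.
x(10) = -4 + Σ Δx = 81.5 cm.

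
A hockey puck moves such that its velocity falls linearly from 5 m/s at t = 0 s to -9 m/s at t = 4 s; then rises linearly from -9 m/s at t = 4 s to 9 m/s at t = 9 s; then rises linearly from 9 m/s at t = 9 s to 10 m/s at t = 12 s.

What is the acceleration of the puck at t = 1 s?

Acceleration is the slope of the v-t graph on 0–4 s: (-9 − 5)/(4 − 0) = -3.5 m/s².

-3.5 m/s²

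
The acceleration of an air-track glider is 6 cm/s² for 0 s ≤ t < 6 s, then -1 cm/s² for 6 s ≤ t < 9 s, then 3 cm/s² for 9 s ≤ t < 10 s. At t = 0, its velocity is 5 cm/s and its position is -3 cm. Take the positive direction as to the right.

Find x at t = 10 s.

On each constant-a segment, Δv = aΔt and Δx = v₀Δt + ½aΔt²; chain segment to segment.
0–6 s: v starts 5 cm/s; Δx = 5·6 + ½·6·6² = 138 cm; v ends 41 cm/s.
6–9 s: v starts 41 cm/s; Δx = 41·3 + ½·-1·3² = 118.5 cm; v ends 38 cm/s.
9–10 s: v starts 38 cm/s; Δx = 38·1 + ½·3·1² = 39.5 cm; v ends 41 cm/s.
x(10) = -3 + Σ Δx = 293 cm.

293 cm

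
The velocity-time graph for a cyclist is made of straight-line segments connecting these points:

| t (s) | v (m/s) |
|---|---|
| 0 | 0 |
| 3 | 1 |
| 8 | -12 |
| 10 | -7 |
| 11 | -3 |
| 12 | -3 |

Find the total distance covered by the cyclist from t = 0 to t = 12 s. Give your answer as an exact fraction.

Total distance travelled is ∫|v| dt — sum the magnitudes of each area piece.
0–3 s: |½(0 + 1)(3)| = 1.5 m
3–8 s: v = 0 at t = 44/13 s; triangle areas 5/26 + 360/13 = 725/26 m
8–10 s: |½(-12 + -7)(2)| = 19 m
10–11 s: |½(-7 + -3)(1)| = 5 m
11–12 s: |-3| × 1 = 3 m
Total distance = 733/13 m

733/13 m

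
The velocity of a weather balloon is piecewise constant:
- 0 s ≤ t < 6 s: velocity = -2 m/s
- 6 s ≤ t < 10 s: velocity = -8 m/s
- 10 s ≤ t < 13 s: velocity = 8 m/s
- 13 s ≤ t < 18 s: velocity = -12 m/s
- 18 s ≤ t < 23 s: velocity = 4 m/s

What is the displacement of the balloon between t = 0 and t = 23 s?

-60 m

Net displacement equals the area under the velocity-time graph (areas below the axis count negative).
0–6 s: -2 × 6 = -12 m
6–10 s: -8 × 4 = -32 m
10–13 s: 8 × 3 = 24 m
13–18 s: -12 × 5 = -60 m
18–23 s: 4 × 5 = 20 m
Net displacement = -60 m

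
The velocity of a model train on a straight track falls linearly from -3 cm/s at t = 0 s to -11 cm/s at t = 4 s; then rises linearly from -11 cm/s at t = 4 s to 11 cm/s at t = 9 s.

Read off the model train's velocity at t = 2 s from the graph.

On 0–4 s the graph is linear from -3 to -11 cm/s: v(2) = -3 + (-11 − -3)·(2 − 0)/(4 − 0) = -7 cm/s.

-7 cm/s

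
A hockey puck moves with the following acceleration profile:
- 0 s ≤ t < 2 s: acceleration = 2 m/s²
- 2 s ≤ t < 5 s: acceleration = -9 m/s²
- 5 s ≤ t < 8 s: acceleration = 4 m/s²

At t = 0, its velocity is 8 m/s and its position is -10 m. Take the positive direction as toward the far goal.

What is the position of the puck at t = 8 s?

On each constant-a segment, Δv = aΔt and Δx = v₀Δt + ½aΔt²; chain segment to segment.
0–2 s: v starts 8 m/s; Δx = 8·2 + ½·2·2² = 20 m; v ends 12 m/s.
2–5 s: v starts 12 m/s; Δx = 12·3 + ½·-9·3² = -4.5 m; v ends -15 m/s.
5–8 s: v starts -15 m/s; Δx = -15·3 + ½·4·3² = -27 m; v ends -3 m/s.
x(8) = -10 + Σ Δx = -21.5 m.

-21.5 m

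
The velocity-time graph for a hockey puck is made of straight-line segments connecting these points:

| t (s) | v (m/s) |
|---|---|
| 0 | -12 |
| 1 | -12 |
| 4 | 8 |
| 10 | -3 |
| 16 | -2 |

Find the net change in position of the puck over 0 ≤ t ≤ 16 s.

-18 m

Net displacement equals the area under the velocity-time graph (areas below the axis count negative).
0–1 s: -12 × 1 = -12 m
1–4 s: ½(-12 + 8)(3) = -6 m
4–10 s: ½(8 + -3)(6) = 15 m
10–16 s: ½(-3 + -2)(6) = -15 m
Net displacement = -18 m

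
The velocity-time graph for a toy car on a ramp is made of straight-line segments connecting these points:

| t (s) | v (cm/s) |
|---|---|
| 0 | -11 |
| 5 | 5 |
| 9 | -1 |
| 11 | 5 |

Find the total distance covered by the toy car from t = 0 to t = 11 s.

Distance (not displacement) is the total path length: add the absolute areas under v-t.
0–5 s: v = 0 at t = 3.4375 s; triangle areas 18.90625 + 3.90625 = 22.8125 cm
5–9 s: v = 0 at t = 25/3 s; triangle areas 25/3 + 1/3 = 26/3 cm
9–11 s: v = 0 at t = 28/3 s; triangle areas 1/6 + 25/6 = 13/3 cm
Total distance = 35.8125 cm

35.8125 cm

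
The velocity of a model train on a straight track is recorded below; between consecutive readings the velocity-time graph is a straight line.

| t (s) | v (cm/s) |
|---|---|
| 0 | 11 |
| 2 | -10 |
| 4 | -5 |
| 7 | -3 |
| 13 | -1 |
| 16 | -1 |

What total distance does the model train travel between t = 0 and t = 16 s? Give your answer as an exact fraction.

Total distance travelled is ∫|v| dt — sum the magnitudes of each area piece.
0–2 s: v = 0 at t = 22/21 s; triangle areas 121/21 + 100/21 = 221/21 cm
2–4 s: |½(-10 + -5)(2)| = 15 cm
4–7 s: |½(-5 + -3)(3)| = 12 cm
7–13 s: |½(-3 + -1)(6)| = 12 cm
13–16 s: |-1| × 3 = 3 cm
Total distance = 1103/21 cm

1103/21 cm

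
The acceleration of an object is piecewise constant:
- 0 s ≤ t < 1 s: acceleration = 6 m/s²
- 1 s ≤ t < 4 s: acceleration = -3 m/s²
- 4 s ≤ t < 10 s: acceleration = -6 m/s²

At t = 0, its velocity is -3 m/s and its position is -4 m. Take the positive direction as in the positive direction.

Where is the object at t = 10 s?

-152.5 m

On each constant-a segment, Δv = aΔt and Δx = v₀Δt + ½aΔt²; chain segment to segment.
0–1 s: v starts -3 m/s; Δx = -3·1 + ½·6·1² = 0 m; v ends 3 m/s.
1–4 s: v starts 3 m/s; Δx = 3·3 + ½·-3·3² = -4.5 m; v ends -6 m/s.
4–10 s: v starts -6 m/s; Δx = -6·6 + ½·-6·6² = -144 m; v ends -42 m/s.
x(10) = -4 + Σ Δx = -152.5 m.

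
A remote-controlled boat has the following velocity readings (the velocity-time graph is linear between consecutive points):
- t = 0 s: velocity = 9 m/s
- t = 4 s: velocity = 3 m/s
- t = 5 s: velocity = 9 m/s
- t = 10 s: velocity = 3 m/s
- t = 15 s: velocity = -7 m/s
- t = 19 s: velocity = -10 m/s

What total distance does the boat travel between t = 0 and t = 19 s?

Total distance travelled is ∫|v| dt — sum the magnitudes of each area piece.
0–4 s: |½(9 + 3)(4)| = 24 m
4–5 s: |½(3 + 9)(1)| = 6 m
5–10 s: |½(9 + 3)(5)| = 30 m
10–15 s: v = 0 at t = 11.5 s; triangle areas 2.25 + 12.25 = 14.5 m
15–19 s: |½(-7 + -10)(4)| = 34 m
Total distance = 108.5 m

108.5 m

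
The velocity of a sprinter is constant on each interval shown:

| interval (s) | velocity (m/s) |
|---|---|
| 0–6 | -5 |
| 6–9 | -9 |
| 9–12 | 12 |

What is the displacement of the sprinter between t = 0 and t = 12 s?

Net displacement equals the area under the velocity-time graph (areas below the axis count negative).
0–6 s: -5 × 6 = -30 m
6–9 s: -9 × 3 = -27 m
9–12 s: 12 × 3 = 36 m
Net displacement = -21 m

-21 m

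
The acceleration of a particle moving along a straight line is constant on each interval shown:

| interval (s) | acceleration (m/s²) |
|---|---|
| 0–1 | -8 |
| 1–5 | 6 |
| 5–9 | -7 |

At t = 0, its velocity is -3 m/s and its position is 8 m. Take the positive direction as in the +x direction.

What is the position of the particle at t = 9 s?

On each constant-a segment, Δv = aΔt and Δx = v₀Δt + ½aΔt²; chain segment to segment.
0–1 s: v starts -3 m/s; Δx = -3·1 + ½·-8·1² = -7 m; v ends -11 m/s.
1–5 s: v starts -11 m/s; Δx = -11·4 + ½·6·4² = 4 m; v ends 13 m/s.
5–9 s: v starts 13 m/s; Δx = 13·4 + ½·-7·4² = -4 m; v ends -15 m/s.
x(9) = 8 + Σ Δx = 1 m.

1 m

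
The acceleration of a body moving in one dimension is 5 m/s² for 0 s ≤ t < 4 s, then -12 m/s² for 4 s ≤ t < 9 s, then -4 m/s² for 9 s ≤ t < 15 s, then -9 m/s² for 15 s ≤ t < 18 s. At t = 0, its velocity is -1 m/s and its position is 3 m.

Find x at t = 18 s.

On each constant-a segment, Δv = aΔt and Δx = v₀Δt + ½aΔt²; chain segment to segment.
0–4 s: v starts -1 m/s; Δx = -1·4 + ½·5·4² = 36 m; v ends 19 m/s.
4–9 s: v starts 19 m/s; Δx = 19·5 + ½·-12·5² = -55 m; v ends -41 m/s.
9–15 s: v starts -41 m/s; Δx = -41·6 + ½·-4·6² = -318 m; v ends -65 m/s.
15–18 s: v starts -65 m/s; Δx = -65·3 + ½·-9·3² = -235.5 m; v ends -92 m/s.
x(18) = 3 + Σ Δx = -569.5 m.

-569.5 m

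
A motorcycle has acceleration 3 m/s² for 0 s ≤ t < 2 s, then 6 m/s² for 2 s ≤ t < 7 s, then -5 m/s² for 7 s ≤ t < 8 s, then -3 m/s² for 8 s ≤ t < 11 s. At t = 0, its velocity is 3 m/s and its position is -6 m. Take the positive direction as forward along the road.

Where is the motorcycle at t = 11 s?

On each constant-a segment, Δv = aΔt and Δx = v₀Δt + ½aΔt²; chain segment to segment.
0–2 s: v starts 3 m/s; Δx = 3·2 + ½·3·2² = 12 m; v ends 9 m/s.
2–7 s: v starts 9 m/s; Δx = 9·5 + ½·6·5² = 120 m; v ends 39 m/s.
7–8 s: v starts 39 m/s; Δx = 39·1 + ½·-5·1² = 36.5 m; v ends 34 m/s.
8–11 s: v starts 34 m/s; Δx = 34·3 + ½·-3·3² = 88.5 m; v ends 25 m/s.
x(11) = -6 + Σ Δx = 251 m.

251 m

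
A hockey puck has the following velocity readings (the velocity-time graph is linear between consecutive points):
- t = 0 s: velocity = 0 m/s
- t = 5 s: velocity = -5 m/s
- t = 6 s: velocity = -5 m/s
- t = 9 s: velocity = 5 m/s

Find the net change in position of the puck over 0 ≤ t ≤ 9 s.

Displacement is the signed area under the v-t curve.
0–5 s: ½(0 + -5)(5) = -12.5 m
5–6 s: -5 × 1 = -5 m
6–9 s: ½(-5 + 5)(3) = 0 m
Net displacement = -17.5 m

-17.5 m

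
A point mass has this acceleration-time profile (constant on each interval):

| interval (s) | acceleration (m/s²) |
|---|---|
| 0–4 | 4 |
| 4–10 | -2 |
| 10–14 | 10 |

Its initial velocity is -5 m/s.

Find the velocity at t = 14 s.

39 m/s

Δv equals the area under the a-t graph; then v = v₀ + Δv.
0–4 s: 4 × 4 = 16 m/s
4–10 s: -2 × 6 = -12 m/s
10–14 s: 10 × 4 = 40 m/s
Δv = 44 m/s, so v(14) = -5 + (44) = 39 m/s.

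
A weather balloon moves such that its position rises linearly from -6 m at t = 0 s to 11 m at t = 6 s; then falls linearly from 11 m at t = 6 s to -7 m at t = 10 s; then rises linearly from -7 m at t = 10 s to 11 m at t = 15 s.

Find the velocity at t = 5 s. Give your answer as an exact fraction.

17/6 m/s

Velocity is the slope of the x-t graph on 0–6 s: (11 − -6)/(6 − 0) = 17/6 m/s.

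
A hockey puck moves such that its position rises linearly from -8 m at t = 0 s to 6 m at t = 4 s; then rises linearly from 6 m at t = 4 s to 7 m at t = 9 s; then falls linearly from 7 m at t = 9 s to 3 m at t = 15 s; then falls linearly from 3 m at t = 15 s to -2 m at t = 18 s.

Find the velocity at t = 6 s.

Velocity is the slope of the x-t graph on 4–9 s: (7 − 6)/(9 − 4) = 0.2 m/s.

0.2 m/s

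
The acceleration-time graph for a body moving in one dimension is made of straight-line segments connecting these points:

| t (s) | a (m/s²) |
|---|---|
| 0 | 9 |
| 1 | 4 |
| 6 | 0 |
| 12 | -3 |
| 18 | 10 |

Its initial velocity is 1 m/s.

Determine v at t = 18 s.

Δv equals the area under the a-t graph; then v = v₀ + Δv.
0–1 s: ½(9 + 4)(1) = 6.5 m/s
1–6 s: ½(4 + 0)(5) = 10 m/s
6–12 s: ½(0 + -3)(6) = -9 m/s
12–18 s: ½(-3 + 10)(6) = 21 m/s
Δv = 28.5 m/s, so v(18) = 1 + (28.5) = 29.5 m/s.

29.5 m/s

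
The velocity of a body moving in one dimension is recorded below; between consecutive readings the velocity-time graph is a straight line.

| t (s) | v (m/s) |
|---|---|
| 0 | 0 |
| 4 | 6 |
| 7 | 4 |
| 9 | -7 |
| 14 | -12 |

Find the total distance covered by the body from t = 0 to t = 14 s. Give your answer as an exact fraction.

1769/22 m

Total distance travelled is ∫|v| dt — sum the magnitudes of each area piece.
0–4 s: |½(0 + 6)(4)| = 12 m
4–7 s: |½(6 + 4)(3)| = 15 m
7–9 s: v = 0 at t = 85/11 s; triangle areas 16/11 + 49/11 = 65/11 m
9–14 s: |½(-7 + -12)(5)| = 47.5 m
Total distance = 1769/22 m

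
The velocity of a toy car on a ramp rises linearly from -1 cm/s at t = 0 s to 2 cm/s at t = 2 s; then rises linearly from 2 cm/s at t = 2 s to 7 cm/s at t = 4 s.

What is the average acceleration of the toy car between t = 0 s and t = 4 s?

Average acceleration = Δv/Δt = (7 − -1)/(4 − 0) = 2 cm/s².

2 cm/s²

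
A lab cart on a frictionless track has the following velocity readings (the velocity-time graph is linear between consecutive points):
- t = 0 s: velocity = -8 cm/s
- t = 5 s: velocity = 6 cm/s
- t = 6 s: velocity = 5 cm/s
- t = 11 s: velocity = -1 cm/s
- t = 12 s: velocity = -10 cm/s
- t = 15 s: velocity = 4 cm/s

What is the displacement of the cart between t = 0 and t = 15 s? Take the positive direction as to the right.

-4 cm

Displacement is the signed area under the v-t curve.
0–5 s: ½(-8 + 6)(5) = -5 cm
5–6 s: ½(6 + 5)(1) = 5.5 cm
6–11 s: ½(5 + -1)(5) = 10 cm
11–12 s: ½(-1 + -10)(1) = -5.5 cm
12–15 s: ½(-10 + 4)(3) = -9 cm
Net displacement = -4 cm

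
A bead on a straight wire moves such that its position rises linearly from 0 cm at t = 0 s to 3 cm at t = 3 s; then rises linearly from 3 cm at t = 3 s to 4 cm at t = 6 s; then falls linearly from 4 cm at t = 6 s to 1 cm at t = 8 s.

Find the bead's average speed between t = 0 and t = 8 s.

0.875 cm/s

Average speed = (total path length)/(elapsed time); on a piecewise-linear x-t graph the path length is Σ|Δx|.
0–3 s: |Δx| = |3 − 0| = 3 cm
3–6 s: |Δx| = |4 − 3| = 1 cm
6–8 s: |Δx| = |1 − 4| = 3 cm
Total path = 7 cm; average speed = 7/8 = 0.875 cm/s.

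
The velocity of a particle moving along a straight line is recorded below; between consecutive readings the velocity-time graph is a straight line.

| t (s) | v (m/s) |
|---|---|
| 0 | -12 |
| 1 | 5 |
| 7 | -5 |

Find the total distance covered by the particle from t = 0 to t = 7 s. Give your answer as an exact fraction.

679/34 m

Total distance travelled is ∫|v| dt — sum the magnitudes of each area piece.
0–1 s: v = 0 at t = 12/17 s; triangle areas 72/17 + 25/34 = 169/34 m
1–7 s: v = 0 at t = 4 s; triangle areas 7.5 + 7.5 = 15 m
Total distance = 679/34 m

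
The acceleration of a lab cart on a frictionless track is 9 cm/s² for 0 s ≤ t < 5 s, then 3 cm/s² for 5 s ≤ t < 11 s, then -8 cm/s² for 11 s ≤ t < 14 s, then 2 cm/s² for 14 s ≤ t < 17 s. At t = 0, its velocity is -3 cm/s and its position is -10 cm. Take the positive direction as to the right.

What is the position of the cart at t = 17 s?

On each constant-a segment, Δv = aΔt and Δx = v₀Δt + ½aΔt²; chain segment to segment.
0–5 s: v starts -3 cm/s; Δx = -3·5 + ½·9·5² = 97.5 cm; v ends 42 cm/s.
5–11 s: v starts 42 cm/s; Δx = 42·6 + ½·3·6² = 306 cm; v ends 60 cm/s.
11–14 s: v starts 60 cm/s; Δx = 60·3 + ½·-8·3² = 144 cm; v ends 36 cm/s.
14–17 s: v starts 36 cm/s; Δx = 36·3 + ½·2·3² = 117 cm; v ends 42 cm/s.
x(17) = -10 + Σ Δx = 654.5 cm.

654.5 cm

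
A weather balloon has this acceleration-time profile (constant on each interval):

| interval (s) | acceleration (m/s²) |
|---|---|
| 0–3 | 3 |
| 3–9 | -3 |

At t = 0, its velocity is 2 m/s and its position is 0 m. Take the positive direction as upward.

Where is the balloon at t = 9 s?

31.5 m

On each constant-a segment, Δv = aΔt and Δx = v₀Δt + ½aΔt²; chain segment to segment.
0–3 s: v starts 2 m/s; Δx = 2·3 + ½·3·3² = 19.5 m; v ends 11 m/s.
3–9 s: v starts 11 m/s; Δx = 11·6 + ½·-3·6² = 12 m; v ends -7 m/s.
x(9) = 0 + Σ Δx = 31.5 m.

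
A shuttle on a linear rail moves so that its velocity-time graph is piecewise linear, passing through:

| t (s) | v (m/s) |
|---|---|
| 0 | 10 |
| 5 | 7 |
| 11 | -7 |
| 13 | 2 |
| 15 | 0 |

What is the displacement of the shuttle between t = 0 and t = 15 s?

39.5 m

Displacement is the signed area under the v-t curve.
0–5 s: ½(10 + 7)(5) = 42.5 m
5–11 s: ½(7 + -7)(6) = 0 m
11–13 s: ½(-7 + 2)(2) = -5 m
13–15 s: ½(2 + 0)(2) = 2 m
Net displacement = 39.5 m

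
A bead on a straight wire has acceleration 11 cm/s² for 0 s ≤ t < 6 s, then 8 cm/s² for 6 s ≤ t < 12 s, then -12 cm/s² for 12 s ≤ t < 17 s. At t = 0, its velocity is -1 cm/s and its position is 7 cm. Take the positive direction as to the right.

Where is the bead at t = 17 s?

1148 cm

On each constant-a segment, Δv = aΔt and Δx = v₀Δt + ½aΔt²; chain segment to segment.
0–6 s: v starts -1 cm/s; Δx = -1·6 + ½·11·6² = 192 cm; v ends 65 cm/s.
6–12 s: v starts 65 cm/s; Δx = 65·6 + ½·8·6² = 534 cm; v ends 113 cm/s.
12–17 s: v starts 113 cm/s; Δx = 113·5 + ½·-12·5² = 415 cm; v ends 53 cm/s.
x(17) = 7 + Σ Δx = 1148 cm.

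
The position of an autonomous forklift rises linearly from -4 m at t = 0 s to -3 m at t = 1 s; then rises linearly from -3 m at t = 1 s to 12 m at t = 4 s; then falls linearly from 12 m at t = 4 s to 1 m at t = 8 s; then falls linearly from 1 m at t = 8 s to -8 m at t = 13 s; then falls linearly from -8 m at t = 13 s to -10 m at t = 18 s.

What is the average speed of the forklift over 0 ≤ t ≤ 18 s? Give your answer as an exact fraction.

Average speed = (total path length)/(elapsed time); on a piecewise-linear x-t graph the path length is Σ|Δx|.
0–1 s: |Δx| = |-3 − -4| = 1 m
1–4 s: |Δx| = |12 − -3| = 15 m
4–8 s: |Δx| = |1 − 12| = 11 m
8–13 s: |Δx| = |-8 − 1| = 9 m
13–18 s: |Δx| = |-10 − -8| = 2 m
Total path = 38 m; average speed = 38/18 = 19/9 m/s.

19/9 m/s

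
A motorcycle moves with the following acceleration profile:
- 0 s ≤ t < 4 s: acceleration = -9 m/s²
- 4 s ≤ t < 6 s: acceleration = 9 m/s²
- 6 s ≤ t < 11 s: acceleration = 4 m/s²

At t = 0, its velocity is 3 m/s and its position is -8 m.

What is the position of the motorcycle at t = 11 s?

-141 m

On each constant-a segment, Δv = aΔt and Δx = v₀Δt + ½aΔt²; chain segment to segment.
0–4 s: v starts 3 m/s; Δx = 3·4 + ½·-9·4² = -60 m; v ends -33 m/s.
4–6 s: v starts -33 m/s; Δx = -33·2 + ½·9·2² = -48 m; v ends -15 m/s.
6–11 s: v starts -15 m/s; Δx = -15·5 + ½·4·5² = -25 m; v ends 5 m/s.
x(11) = -8 + Σ Δx = -141 m.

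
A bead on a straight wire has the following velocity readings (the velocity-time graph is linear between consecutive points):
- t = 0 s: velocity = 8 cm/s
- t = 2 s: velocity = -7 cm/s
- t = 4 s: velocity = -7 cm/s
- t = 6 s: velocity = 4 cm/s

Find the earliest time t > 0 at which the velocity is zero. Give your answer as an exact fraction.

t = 16/15 s

v changes sign on 0–2 s (from 8 to -7); the graph is linear there, so v = 0 at t = 0 + (-8)·(2 − 0)/(-7 − 8) = 16/15 s.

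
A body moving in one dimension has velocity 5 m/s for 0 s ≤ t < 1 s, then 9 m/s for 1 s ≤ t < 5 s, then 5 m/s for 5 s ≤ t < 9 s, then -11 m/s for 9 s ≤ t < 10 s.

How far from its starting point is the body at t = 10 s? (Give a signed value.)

Displacement is the signed area under the v-t curve.
0–1 s: 5 × 1 = 5 m
1–5 s: 9 × 4 = 36 m
5–9 s: 5 × 4 = 20 m
9–10 s: -11 × 1 = -11 m
Net displacement = 50 m

50 m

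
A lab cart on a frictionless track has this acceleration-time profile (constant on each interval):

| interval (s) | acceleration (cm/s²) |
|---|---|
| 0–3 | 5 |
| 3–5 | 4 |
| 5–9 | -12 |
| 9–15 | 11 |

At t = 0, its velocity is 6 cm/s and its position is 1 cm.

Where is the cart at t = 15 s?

195.5 cm

On each constant-a segment, Δv = aΔt and Δx = v₀Δt + ½aΔt²; chain segment to segment.
0–3 s: v starts 6 cm/s; Δx = 6·3 + ½·5·3² = 40.5 cm; v ends 21 cm/s.
3–5 s: v starts 21 cm/s; Δx = 21·2 + ½·4·2² = 50 cm; v ends 29 cm/s.
5–9 s: v starts 29 cm/s; Δx = 29·4 + ½·-12·4² = 20 cm; v ends -19 cm/s.
9–15 s: v starts -19 cm/s; Δx = -19·6 + ½·11·6² = 84 cm; v ends 47 cm/s.
x(15) = 1 + Σ Δx = 195.5 cm.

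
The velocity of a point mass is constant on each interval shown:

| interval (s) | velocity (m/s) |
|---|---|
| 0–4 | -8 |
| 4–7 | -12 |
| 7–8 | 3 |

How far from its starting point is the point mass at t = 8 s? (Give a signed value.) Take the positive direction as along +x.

-65 m

Displacement is the signed area under the v-t curve.
0–4 s: -8 × 4 = -32 m
4–7 s: -12 × 3 = -36 m
7–8 s: 3 × 1 = 3 m
Net displacement = -65 m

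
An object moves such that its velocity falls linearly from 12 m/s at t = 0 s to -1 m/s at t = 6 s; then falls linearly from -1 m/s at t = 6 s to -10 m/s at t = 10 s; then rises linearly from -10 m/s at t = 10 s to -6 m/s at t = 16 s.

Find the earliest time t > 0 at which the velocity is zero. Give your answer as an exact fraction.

t = 72/13 s

v changes sign on 0–6 s (from 12 to -1); the graph is linear there, so v = 0 at t = 0 + (-12)·(6 − 0)/(-1 − 12) = 72/13 s.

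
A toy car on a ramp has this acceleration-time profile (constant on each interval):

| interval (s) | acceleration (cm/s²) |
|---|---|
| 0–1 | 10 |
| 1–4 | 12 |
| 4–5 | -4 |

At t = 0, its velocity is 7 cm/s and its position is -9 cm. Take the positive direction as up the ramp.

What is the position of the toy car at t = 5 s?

On each constant-a segment, Δv = aΔt and Δx = v₀Δt + ½aΔt²; chain segment to segment.
0–1 s: v starts 7 cm/s; Δx = 7·1 + ½·10·1² = 12 cm; v ends 17 cm/s.
1–4 s: v starts 17 cm/s; Δx = 17·3 + ½·12·3² = 105 cm; v ends 53 cm/s.
4–5 s: v starts 53 cm/s; Δx = 53·1 + ½·-4·1² = 51 cm; v ends 49 cm/s.
x(5) = -9 + Σ Δx = 159 cm.

159 cm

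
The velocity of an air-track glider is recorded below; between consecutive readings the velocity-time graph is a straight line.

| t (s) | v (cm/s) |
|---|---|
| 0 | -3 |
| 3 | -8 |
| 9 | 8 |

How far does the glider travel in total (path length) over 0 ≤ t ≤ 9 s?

Distance (not displacement) is the total path length: add the absolute areas under v-t.
0–3 s: |½(-3 + -8)(3)| = 16.5 cm
3–9 s: v = 0 at t = 6 s; triangle areas 12 + 12 = 24 cm
Total distance = 40.5 cm

40.5 cm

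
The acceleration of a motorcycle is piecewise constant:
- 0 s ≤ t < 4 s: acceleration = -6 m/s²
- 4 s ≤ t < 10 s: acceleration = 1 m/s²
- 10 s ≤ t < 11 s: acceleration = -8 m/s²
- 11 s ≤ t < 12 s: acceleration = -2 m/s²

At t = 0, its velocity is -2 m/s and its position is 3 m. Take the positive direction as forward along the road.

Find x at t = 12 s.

On each constant-a segment, Δv = aΔt and Δx = v₀Δt + ½aΔt²; chain segment to segment.
0–4 s: v starts -2 m/s; Δx = -2·4 + ½·-6·4² = -56 m; v ends -26 m/s.
4–10 s: v starts -26 m/s; Δx = -26·6 + ½·1·6² = -138 m; v ends -20 m/s.
10–11 s: v starts -20 m/s; Δx = -20·1 + ½·-8·1² = -24 m; v ends -28 m/s.
11–12 s: v starts -28 m/s; Δx = -28·1 + ½·-2·1² = -29 m; v ends -30 m/s.
x(12) = 3 + Σ Δx = -244 m.

-244 m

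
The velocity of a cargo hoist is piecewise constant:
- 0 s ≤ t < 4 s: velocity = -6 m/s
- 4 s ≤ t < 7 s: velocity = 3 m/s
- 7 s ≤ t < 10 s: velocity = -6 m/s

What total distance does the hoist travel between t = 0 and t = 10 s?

51 m

Distance (not displacement) is the total path length: add the absolute areas under v-t.
0–4 s: |-6| × 4 = 24 m
4–7 s: |3| × 3 = 9 m
7–10 s: |-6| × 3 = 18 m
Total distance = 51 m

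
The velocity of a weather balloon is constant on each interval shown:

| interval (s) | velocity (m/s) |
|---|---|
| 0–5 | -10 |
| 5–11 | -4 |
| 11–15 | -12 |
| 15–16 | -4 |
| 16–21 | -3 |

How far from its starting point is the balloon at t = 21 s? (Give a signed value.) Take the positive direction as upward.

-141 m

Displacement is the signed area under the v-t curve.
0–5 s: -10 × 5 = -50 m
5–11 s: -4 × 6 = -24 m
11–15 s: -12 × 4 = -48 m
15–16 s: -4 × 1 = -4 m
16–21 s: -3 × 5 = -15 m
Net displacement = -141 m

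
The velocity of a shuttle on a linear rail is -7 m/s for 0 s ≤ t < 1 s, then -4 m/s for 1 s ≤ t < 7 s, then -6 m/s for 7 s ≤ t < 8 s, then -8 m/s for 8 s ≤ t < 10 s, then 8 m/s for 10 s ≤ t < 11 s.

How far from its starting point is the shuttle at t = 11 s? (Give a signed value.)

Net displacement equals the area under the velocity-time graph (areas below the axis count negative).
0–1 s: -7 × 1 = -7 m
1–7 s: -4 × 6 = -24 m
7–8 s: -6 × 1 = -6 m
8–10 s: -8 × 2 = -16 m
10–11 s: 8 × 1 = 8 m
Net displacement = -45 m

-45 m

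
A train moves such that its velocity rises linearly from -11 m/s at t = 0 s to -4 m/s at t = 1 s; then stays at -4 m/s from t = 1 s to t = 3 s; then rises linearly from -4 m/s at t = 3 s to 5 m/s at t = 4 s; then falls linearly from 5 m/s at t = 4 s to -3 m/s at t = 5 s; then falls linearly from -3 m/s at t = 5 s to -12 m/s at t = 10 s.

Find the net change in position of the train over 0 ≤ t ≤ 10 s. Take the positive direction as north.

Displacement is the signed area under the v-t curve.
0–1 s: ½(-11 + -4)(1) = -7.5 m
1–3 s: -4 × 2 = -8 m
3–4 s: ½(-4 + 5)(1) = 0.5 m
4–5 s: ½(5 + -3)(1) = 1 m
5–10 s: ½(-3 + -12)(5) = -37.5 m
Net displacement = -51.5 m

-51.5 m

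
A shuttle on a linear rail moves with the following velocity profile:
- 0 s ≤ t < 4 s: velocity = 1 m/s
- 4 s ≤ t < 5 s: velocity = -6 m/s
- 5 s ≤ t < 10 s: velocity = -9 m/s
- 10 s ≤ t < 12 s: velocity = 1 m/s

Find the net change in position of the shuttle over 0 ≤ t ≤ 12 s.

-45 m

Displacement is the signed area under the v-t curve.
0–4 s: 1 × 4 = 4 m
4–5 s: -6 × 1 = -6 m
5–10 s: -9 × 5 = -45 m
10–12 s: 1 × 2 = 2 m
Net displacement = -45 m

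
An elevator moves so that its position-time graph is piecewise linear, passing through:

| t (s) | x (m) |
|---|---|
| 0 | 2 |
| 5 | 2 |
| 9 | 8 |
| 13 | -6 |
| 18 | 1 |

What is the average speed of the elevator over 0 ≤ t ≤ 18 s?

1.5 m/s

Average speed = (total path length)/(elapsed time); on a piecewise-linear x-t graph the path length is Σ|Δx|.
0–5 s: |Δx| = |2 − 2| = 0 m
5–9 s: |Δx| = |8 − 2| = 6 m
9–13 s: |Δx| = |-6 − 8| = 14 m
13–18 s: |Δx| = |1 − -6| = 7 m
Total path = 27 m; average speed = 27/18 = 1.5 m/s.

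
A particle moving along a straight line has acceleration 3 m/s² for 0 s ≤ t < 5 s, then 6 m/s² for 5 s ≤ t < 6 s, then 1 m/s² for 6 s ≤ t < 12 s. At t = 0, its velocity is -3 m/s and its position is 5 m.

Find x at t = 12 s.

On each constant-a segment, Δv = aΔt and Δx = v₀Δt + ½aΔt²; chain segment to segment.
0–5 s: v starts -3 m/s; Δx = -3·5 + ½·3·5² = 22.5 m; v ends 12 m/s.
5–6 s: v starts 12 m/s; Δx = 12·1 + ½·6·1² = 15 m; v ends 18 m/s.
6–12 s: v starts 18 m/s; Δx = 18·6 + ½·1·6² = 126 m; v ends 24 m/s.
x(12) = 5 + Σ Δx = 168.5 m.

168.5 m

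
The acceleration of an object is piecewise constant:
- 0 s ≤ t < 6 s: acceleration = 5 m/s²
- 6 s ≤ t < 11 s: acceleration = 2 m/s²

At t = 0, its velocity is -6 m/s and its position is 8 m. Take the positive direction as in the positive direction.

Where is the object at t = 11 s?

On each constant-a segment, Δv = aΔt and Δx = v₀Δt + ½aΔt²; chain segment to segment.
0–6 s: v starts -6 m/s; Δx = -6·6 + ½·5·6² = 54 m; v ends 24 m/s.
6–11 s: v starts 24 m/s; Δx = 24·5 + ½·2·5² = 145 m; v ends 34 m/s.
x(11) = 8 + Σ Δx = 207 m.

207 m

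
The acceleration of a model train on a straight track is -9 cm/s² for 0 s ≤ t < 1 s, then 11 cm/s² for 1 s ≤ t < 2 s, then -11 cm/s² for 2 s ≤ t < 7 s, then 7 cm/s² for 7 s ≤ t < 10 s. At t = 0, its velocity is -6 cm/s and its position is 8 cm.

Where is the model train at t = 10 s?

On each constant-a segment, Δv = aΔt and Δx = v₀Δt + ½aΔt²; chain segment to segment.
0–1 s: v starts -6 cm/s; Δx = -6·1 + ½·-9·1² = -10.5 cm; v ends -15 cm/s.
1–2 s: v starts -15 cm/s; Δx = -15·1 + ½·11·1² = -9.5 cm; v ends -4 cm/s.
2–7 s: v starts -4 cm/s; Δx = -4·5 + ½·-11·5² = -157.5 cm; v ends -59 cm/s.
7–10 s: v starts -59 cm/s; Δx = -59·3 + ½·7·3² = -145.5 cm; v ends -38 cm/s.
x(10) = 8 + Σ Δx = -315 cm.

-315 cm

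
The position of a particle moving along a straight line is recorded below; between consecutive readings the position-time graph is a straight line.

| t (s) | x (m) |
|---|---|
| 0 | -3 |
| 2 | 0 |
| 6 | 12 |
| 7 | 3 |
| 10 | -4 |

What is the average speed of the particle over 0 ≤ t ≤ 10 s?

3.1 m/s

Average speed = (total path length)/(elapsed time); on a piecewise-linear x-t graph the path length is Σ|Δx|.
0–2 s: |Δx| = |0 − -3| = 3 m
2–6 s: |Δx| = |12 − 0| = 12 m
6–7 s: |Δx| = |3 − 12| = 9 m
7–10 s: |Δx| = |-4 − 3| = 7 m
Total path = 31 m; average speed = 31/10 = 3.1 m/s.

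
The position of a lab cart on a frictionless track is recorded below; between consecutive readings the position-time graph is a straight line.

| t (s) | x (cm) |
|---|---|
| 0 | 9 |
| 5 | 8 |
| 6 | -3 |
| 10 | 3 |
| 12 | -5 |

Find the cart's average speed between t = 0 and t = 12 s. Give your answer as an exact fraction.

Average speed = (total path length)/(elapsed time); on a piecewise-linear x-t graph the path length is Σ|Δx|.
0–5 s: |Δx| = |8 − 9| = 1 cm
5–6 s: |Δx| = |-3 − 8| = 11 cm
6–10 s: |Δx| = |3 − -3| = 6 cm
10–12 s: |Δx| = |-5 − 3| = 8 cm
Total path = 26 cm; average speed = 26/12 = 13/6 cm/s.

13/6 cm/s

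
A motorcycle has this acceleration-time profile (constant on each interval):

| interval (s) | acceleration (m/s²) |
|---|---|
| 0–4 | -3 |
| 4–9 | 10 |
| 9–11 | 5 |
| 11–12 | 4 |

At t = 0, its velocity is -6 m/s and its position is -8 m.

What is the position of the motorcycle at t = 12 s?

97 m

On each constant-a segment, Δv = aΔt and Δx = v₀Δt + ½aΔt²; chain segment to segment.
0–4 s: v starts -6 m/s; Δx = -6·4 + ½·-3·4² = -48 m; v ends -18 m/s.
4–9 s: v starts -18 m/s; Δx = -18·5 + ½·10·5² = 35 m; v ends 32 m/s.
9–11 s: v starts 32 m/s; Δx = 32·2 + ½·5·2² = 74 m; v ends 42 m/s.
11–12 s: v starts 42 m/s; Δx = 42·1 + ½·4·1² = 44 m; v ends 46 m/s.
x(12) = -8 + Σ Δx = 97 m.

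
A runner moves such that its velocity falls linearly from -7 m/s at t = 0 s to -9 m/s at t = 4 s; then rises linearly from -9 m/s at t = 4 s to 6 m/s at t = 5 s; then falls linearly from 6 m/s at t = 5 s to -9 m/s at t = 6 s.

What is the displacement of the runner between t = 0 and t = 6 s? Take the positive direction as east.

-35 m

Displacement is the signed area under the v-t curve.
0–4 s: ½(-7 + -9)(4) = -32 m
4–5 s: ½(-9 + 6)(1) = -1.5 m
5–6 s: ½(6 + -9)(1) = -1.5 m
Net displacement = -35 m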